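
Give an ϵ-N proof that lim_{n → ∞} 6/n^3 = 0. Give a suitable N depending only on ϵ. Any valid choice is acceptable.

N = (6/ϵ)^{1/3}

Suppose ϵ > 0. For n ≥ 1, |6/n^3 − 0| = 6/n^3.
6/n^3 < ϵ ⇔ n^3 > 6/ϵ ⇔ n > (6/ϵ)^{1/3}.
Take N = (6/ϵ)^{1/3}. Then n > N implies 6/n^3 < ϵ.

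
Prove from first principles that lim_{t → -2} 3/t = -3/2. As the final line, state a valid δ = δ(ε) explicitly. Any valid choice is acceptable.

Let ε > 0 be given. We seek δ > 0 such that 0 < |t + 2| < δ implies |3/t + 3/2| < ε.
|3/t + 3/2| = 3·|-2 − t|/(2·|t|) = 3|t + 2|/(2|t|).
Require δ ≤ 1 so that |t| > 2 − 1 = 1, hence 2|t| > 2.
Then |3/t + 3/2| < 3|t + 2|/2, which is < ε when |t + 2| < (2/3)ε.
Take δ = min(1, (2/3)ε). Then 0 < |t + 2| < δ gives both |t + 2| < 1 and |t + 2| < (2/3)ε, so |3/t + 3/2| < ε.

δ = min(1, (2/3)ε)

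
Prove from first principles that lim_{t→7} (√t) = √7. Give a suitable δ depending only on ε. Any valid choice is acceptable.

Let ε > 0 be given. We want δ > 0 such that 0 < |t − 7| < δ implies |√t − √7| < ε.
Multiplying by the conjugate, |√t − √7| = |t − 7|/(√t + √7).
Restrict δ ≤ 7 so that |t − 7| < 7 forces t > 0, and then √t + √7 > √7.
Hence |√t − √7| < |t − 7|/√7, which is < ε once |t − 7| < √7·ε.
Take δ = min(7, √7·ε). If 0 < |t − 7| < δ then t > 0 and |√t − √7| < |t − 7|/√7 < ε.

δ = min(7, √7·ε)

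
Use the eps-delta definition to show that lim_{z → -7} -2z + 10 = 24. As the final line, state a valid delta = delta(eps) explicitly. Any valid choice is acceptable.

delta = eps/2

Let eps > 0. We need delta > 0 so that 0 < |z + 7| < delta implies |(-2z + 10) − 24| < eps.
|(-2z + 10) − 24| = |-2z - 14| = 2|z + 7|.
Thus it suffices that |z + 7| < eps/2.
Take delta = eps/2. If 0 < |z + 7| < delta then |(-2z + 10) − 24| = 2|z + 7| < 2·(eps/2) = eps.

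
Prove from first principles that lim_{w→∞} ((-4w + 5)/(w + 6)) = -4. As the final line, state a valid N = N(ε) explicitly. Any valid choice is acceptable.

Let ε > 0 be given. We seek N > 0 such that w > N implies |(-4w + 5)/(w + 6) + 4| < ε.
(-4w + 5)/(w + 6) + 4 = ((-4w + 5) − (-4)(w + 6)) / ((w + 6)) = 29/((w + 6)).
For w > 0 we have w + 6 > w, so |(-4w + 5)/(w + 6) + 4| = 29/((w + 6)) < 29/(w) = 29/w.
Thus |(-4w + 5)/(w + 6) + 4| < ε whenever w > 29/ε.
Take N = 29/ε. If w > N then |(-4w + 5)/(w + 6) + 4| < 29/w < ε.

N = 29/ε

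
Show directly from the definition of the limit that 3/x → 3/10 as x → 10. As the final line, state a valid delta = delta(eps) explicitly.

delta = min(5, (50/3)eps)

Fix eps > 0. We seek delta > 0 such that 0 < |x − 10| < delta implies |3/x − (3/10)| < eps.
|3/x − (3/10)| = 3·|10 − x|/(10·|x|) = 3|x − 10|/(10|x|).
Require delta ≤ 5 so that |x| > 10 − 5 = 5, hence 10|x| > 50.
Then |3/x − (3/10)| < 3|x − 10|/50, which is < eps when |x − 10| < (50/3)eps.
Take delta = min(5, (50/3)eps). Then 0 < |x − 10| < delta gives both |x − 10| < 5 and |x − 10| < (50/3)eps, so |3/x − (3/10)| < eps.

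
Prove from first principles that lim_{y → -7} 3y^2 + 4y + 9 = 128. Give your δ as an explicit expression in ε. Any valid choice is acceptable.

Suppose ε > 0. We want δ > 0 such that 0 < |y + 7| < δ implies |(3y^2 + 4y + 9) − 128| < ε.
(3y^2 + 4y + 9) − 128 = 3y^2 + 4y - 119 = (y + 7)(3y - 17).
So |(3y^2 + 4y + 9) − 128| = |y + 7|·|3y - 17|.
Require δ ≤ 2. Then |y + 7| < 2 gives |y| < 9, and by the triangle inequality |3y - 17| ≤ 3·9 + 17 = 44.
Hence |(3y^2 + 4y + 9) − 128| ≤ 44|y + 7| < ε provided |y + 7| < ε/44.
Choosing δ = min(2, ε/44) ensures both conditions, hence |(3y^2 + 4y + 9) − 128| < ε.

δ = min(2, ε/44)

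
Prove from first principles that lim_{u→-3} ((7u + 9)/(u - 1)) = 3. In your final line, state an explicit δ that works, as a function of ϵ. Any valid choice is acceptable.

δ = min(2, (1/2)ϵ)

Let ϵ > 0 be given. We want δ > 0 with 0 < |u + 3| < δ ⇒ |(7u + 9)/(u - 1) − 3| < ϵ.
Combining over a common denominator, (7u + 9)/(u - 1) − 3 = [(7u + 9)·(-4) − (-12)·(u - 1)] / [(-4)·(u - 1)] = -16(u + 3) / ((-4)(u - 1)).
So |(7u + 9)/(u - 1) − 3| = 16|u + 3| / (4·|u − 1|).
Restrict δ ≤ 2. Then |u + 3| < 2 gives |u − 1| = |(u + 3) + (-4)| ≥ 4 − 2 = 2.
Hence |(7u + 9)/(u - 1) − 3| < 16|u + 3|/(4·2) = 2|u + 3|, which is < ϵ once |u + 3| < (1/2)ϵ.
Take δ = min(2, (1/2)ϵ). Then 0 < |u + 3| < δ forces both bounds, so |(7u + 9)/(u - 1) − 3| < ϵ.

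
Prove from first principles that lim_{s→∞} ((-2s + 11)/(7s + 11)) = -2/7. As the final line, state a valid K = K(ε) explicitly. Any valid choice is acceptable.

K = (99/49)/ε

Suppose ε > 0. We seek K > 0 such that s > K implies |(-2s + 11)/(7s + 11) + 2/7| < ε.
(-2s + 11)/(7s + 11) + 2/7 = (7(-2s + 11) − (-2)(7s + 11)) / (7(7s + 11)) = 99/(7(7s + 11)).
For s > 0 we have 7s + 11 > 7s, so |(-2s + 11)/(7s + 11) + 2/7| = 99/(7(7s + 11)) < 99/(7·7s) = (99/49)/s.
Thus |(-2s + 11)/(7s + 11) + 2/7| < ε whenever s > (99/49)/ε.
Take K = (99/49)/ε. If s > K then |(-2s + 11)/(7s + 11) + 2/7| < (99/49)/s < ε.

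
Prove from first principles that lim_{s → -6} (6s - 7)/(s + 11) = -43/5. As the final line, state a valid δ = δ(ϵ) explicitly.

Suppose ϵ > 0. We want δ > 0 with 0 < |s + 6| < δ ⇒ |(6s - 7)/(s + 11) + 43/5| < ϵ.
Combining over a common denominator, (6s - 7)/(s + 11) + 43/5 = [(6s - 7)·5 − (-43)·(s + 11)] / [5·(s + 11)] = 73(s + 6) / (5(s + 11)).
So |(6s - 7)/(s + 11) + 43/5| = 73|s + 6| / (5·|s + 11|).
Restrict δ ≤ 5/2. Then |s + 6| < 5/2 gives |s + 11| = |(s + 6) + 5| ≥ 5 − 5/2 = 5/2.
Hence |(6s - 7)/(s + 11) + 43/5| < 73|s + 6|/(5·(5/2)) = (146/25)|s + 6|, which is < ϵ once |s + 6| < (25/146)ϵ.
Take δ = min(5/2, (25/146)ϵ). Then 0 < |s + 6| < δ forces both bounds, so |(6s - 7)/(s + 11) + 43/5| < ϵ.

δ = min(5/2, (25/146)ϵ)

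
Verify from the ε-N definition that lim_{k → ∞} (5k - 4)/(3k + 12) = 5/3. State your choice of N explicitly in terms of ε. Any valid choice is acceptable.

N = 8/ε

Let ε > 0 be given. For k ≥ 1, |(5k - 4)/(3k + 12) − (5/3)| = |-72|/(3(3k + 12)) = 72/(3(3k + 12)).
Since 3k + 12 ≥ 3k for k ≥ 1, this is ≤ 72/(3·3k) = 8/k.
So |(5k - 4)/(3k + 12) − (5/3)| < ε whenever k > 8/ε.
Take N = 8/ε. If k > N then |(5k - 4)/(3k + 12) − (5/3)| ≤ 8/k < ε.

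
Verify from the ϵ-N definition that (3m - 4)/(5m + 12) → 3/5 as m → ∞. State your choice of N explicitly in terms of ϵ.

N = (56/25)/ϵ

Let ϵ > 0. For m ≥ 1, |(3m - 4)/(5m + 12) − (3/5)| = |-56|/(5(5m + 12)) = 56/(5(5m + 12)).
Since 5m + 12 ≥ 5m for m ≥ 1, this is ≤ 56/(5·5m) = (56/25)/m.
So |(3m - 4)/(5m + 12) − (3/5)| < ϵ whenever m > (56/25)/ϵ.
Take N = (56/25)/ϵ. If m > N then |(3m - 4)/(5m + 12) − (3/5)| ≤ (56/25)/m < ϵ.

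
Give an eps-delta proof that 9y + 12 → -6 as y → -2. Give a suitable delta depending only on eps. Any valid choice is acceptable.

delta = eps/9

Let eps > 0. We need delta > 0 so that 0 < |y + 2| < delta implies |(9y + 12) + 6| < eps.
Since (9y + 12) + 6 = 9(y + 2), we have |(9y + 12) + 6| = 9|y + 2|.
So 9|y + 2| < eps exactly when |y + 2| < eps/9.
Choosing delta = eps/9 gives |(9y + 12) + 6| = 9|y + 2| < eps whenever |y + 2| < delta.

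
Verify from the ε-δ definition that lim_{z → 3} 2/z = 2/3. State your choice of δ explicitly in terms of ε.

δ = min(3/2, (9/4)ε)

Fix ε > 0. We seek δ > 0 such that 0 < |z − 3| < δ implies |2/z − (2/3)| < ε.
|2/z − (2/3)| = 2·|3 − z|/(3·|z|) = 2|z − 3|/(3|z|).
Restrict δ ≤ 3/2. Then |z − 3| < 3/2 gives |z| > 3/2, so 3|z| > 9/2.
Then |2/z − (2/3)| < 2|z − 3|/(9/2), which is < ε when |z − 3| < (9/4)ε.
Take δ = min(3/2, (9/4)ε). Then 0 < |z − 3| < δ gives both |z − 3| < 3/2 and |z − 3| < (9/4)ε, so |2/z − (2/3)| < ε.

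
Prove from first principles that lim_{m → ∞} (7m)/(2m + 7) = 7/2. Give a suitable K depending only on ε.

K = (49/4)/ε

Suppose ε > 0. For m ≥ 1, |(7m)/(2m + 7) − (7/2)| = |-49|/(2(2m + 7)) = 49/(2(2m + 7)).
Since 2m + 7 ≥ 2m for m ≥ 1, this is ≤ 49/(2·2m) = (49/4)/m.
So |(7m)/(2m + 7) − (7/2)| < ε whenever m > (49/4)/ε.
Take K = (49/4)/ε. If m > K then |(7m)/(2m + 7) − (7/2)| ≤ (49/4)/m < ε.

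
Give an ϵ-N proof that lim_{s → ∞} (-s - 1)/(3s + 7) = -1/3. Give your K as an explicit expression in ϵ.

K = (4/9)/ϵ

Fix ϵ > 0. We seek K > 0 such that s > K implies |(-s - 1)/(3s + 7) + 1/3| < ϵ.
(-s - 1)/(3s + 7) + 1/3 = (3(-s - 1) − (-1)(3s + 7)) / (3(3s + 7)) = 4/(3(3s + 7)).
For s > 0 we have 3s + 7 > 3s, so |(-s - 1)/(3s + 7) + 1/3| = 4/(3(3s + 7)) < 4/(3·3s) = (4/9)/s.
Thus |(-s - 1)/(3s + 7) + 1/3| < ϵ whenever s > (4/9)/ϵ.
Take K = (4/9)/ϵ. If s > K then |(-s - 1)/(3s + 7) + 1/3| < (4/9)/s < ϵ.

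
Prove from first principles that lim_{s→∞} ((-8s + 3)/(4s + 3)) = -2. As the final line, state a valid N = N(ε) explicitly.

N = (9/4)/ε

Fix ε > 0. We seek N > 0 such that s > N implies |(-8s + 3)/(4s + 3) + 2| < ε.
(-8s + 3)/(4s + 3) + 2 = (4(-8s + 3) − (-8)(4s + 3)) / (4(4s + 3)) = 36/(4(4s + 3)).
For s > 0 we have 4s + 3 > 4s, so |(-8s + 3)/(4s + 3) + 2| = 36/(4(4s + 3)) < 36/(4·4s) = (9/4)/s.
Thus |(-8s + 3)/(4s + 3) + 2| < ε whenever s > (9/4)/ε.
Take N = (9/4)/ε. If s > N then |(-8s + 3)/(4s + 3) + 2| < (9/4)/s < ε.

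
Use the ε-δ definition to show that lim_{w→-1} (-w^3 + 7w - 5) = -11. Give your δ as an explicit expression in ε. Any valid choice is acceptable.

Fix ε > 0. We want δ > 0 such that 0 < |w + 1| < δ implies |(-w^3 + 7w - 5) + 11| < ε.
(-w^3 + 7w - 5) + 11 = -w^3 + 7w + 6 = (w + 1)(-w^2 + w + 6).
So |(-w^3 + 7w - 5) + 11| = |w + 1|·|-w^2 + w + 6|.
Assume first that |w + 1| < 2, so |w| < 3. Then |-w^2 + w + 6| ≤ 3^2 + 3 + 6 = 18.
Hence |(-w^3 + 7w - 5) + 11| ≤ 18|w + 1| < ε provided |w + 1| < ε/18.
Take δ = min(2, ε/18). Then 0 < |w + 1| < δ gives both |w + 1| < 2 and |w + 1| < ε/18, so |(-w^3 + 7w - 5) + 11| < ε.

δ = min(2, ε/18)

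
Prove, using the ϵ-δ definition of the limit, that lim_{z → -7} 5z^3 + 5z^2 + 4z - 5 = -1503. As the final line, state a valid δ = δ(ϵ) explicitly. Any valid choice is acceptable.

Suppose ϵ > 0. We want δ > 0 such that 0 < |z + 7| < δ implies |(5z^3 + 5z^2 + 4z - 5) + 1503| < ϵ.
(5z^3 + 5z^2 + 4z - 5) + 1503 = 5z^3 + 5z^2 + 4z + 1498 = (z + 7)(5z^2 - 30z + 214).
So |(5z^3 + 5z^2 + 4z - 5) + 1503| = |z + 7|·|5z^2 - 30z + 214|.
Assume first that |z + 7| < 1, so |z| < 8. Then |5z^2 - 30z + 214| ≤ 5·8^2 + 30·8 + 214 = 774.
Hence |(5z^3 + 5z^2 + 4z - 5) + 1503| ≤ 774|z + 7| < ϵ provided |z + 7| < ϵ/774.
Take δ = min(1, ϵ/774). Then 0 < |z + 7| < δ gives both |z + 7| < 1 and |z + 7| < ϵ/774, so |(5z^3 + 5z^2 + 4z - 5) + 1503| < ϵ.

δ = min(1, ϵ/774)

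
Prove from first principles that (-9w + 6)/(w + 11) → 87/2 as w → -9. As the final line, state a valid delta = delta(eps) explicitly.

Fix eps > 0. We want delta > 0 with 0 < |w + 9| < delta ⇒ |(-9w + 6)/(w + 11) − (87/2)| < eps.
Combining over a common denominator, (-9w + 6)/(w + 11) − (87/2) = [(-9w + 6)·2 − 87·(w + 11)] / [2·(w + 11)] = -105(w + 9) / (2(w + 11)).
So |(-9w + 6)/(w + 11) − (87/2)| = 105|w + 9| / (2·|w + 11|).
Restrict delta ≤ 1. Then |w + 9| < 1 gives |w + 11| = |(w + 9) + 2| ≥ 2 − 1 = 1.
Hence |(-9w + 6)/(w + 11) − (87/2)| < 105|w + 9|/(2·1) = (105/2)|w + 9|, which is < eps once |w + 9| < (2/105)eps.
Take delta = min(1, (2/105)eps). Then 0 < |w + 9| < delta forces both bounds, so |(-9w + 6)/(w + 11) − (87/2)| < eps.

delta = min(1, (2/105)eps)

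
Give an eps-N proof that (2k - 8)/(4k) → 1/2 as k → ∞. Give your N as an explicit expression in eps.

Suppose eps > 0. For k ≥ 1, |(2k - 8)/(4k) − (1/2)| = |-32|/(4(4k)) = 32/(4(4k)).
Since 4k ≥ 4k for k ≥ 1, this is ≤ 32/(4·4k) = 2/k.
So |(2k - 8)/(4k) − (1/2)| < eps whenever k > 2/eps.
Take N = 2/eps. If k > N then |(2k - 8)/(4k) − (1/2)| ≤ 2/k < eps.

N = 2/eps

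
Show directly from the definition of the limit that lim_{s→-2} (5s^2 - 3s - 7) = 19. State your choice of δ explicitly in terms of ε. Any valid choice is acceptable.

Suppose ε > 0. We want δ > 0 such that 0 < |s + 2| < δ implies |(5s^2 - 3s - 7) − 19| < ε.
(5s^2 - 3s - 7) − 19 = 5s^2 - 3s - 26 = (s + 2)(5s - 13).
So |(5s^2 - 3s - 7) − 19| = |s + 2|·|5s - 13|.
Assume first that |s + 2| < 1, so |s| < 3. Then |5s - 13| ≤ 5·3 + 13 = 28.
Hence |(5s^2 - 3s - 7) − 19| ≤ 28|s + 2| < ε provided |s + 2| < ε/28.
Take δ = min(1, ε/28). Then 0 < |s + 2| < δ gives both |s + 2| < 1 and |s + 2| < ε/28, so |(5s^2 - 3s - 7) − 19| < ε.

δ = min(1, ε/28)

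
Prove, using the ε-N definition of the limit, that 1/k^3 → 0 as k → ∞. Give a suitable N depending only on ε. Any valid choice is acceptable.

N = (1/ε)^{1/3}

Let ε > 0 be given. For k ≥ 1, |1/k^3 − 0| = 1/k^3.
1/k^3 < ε ⇔ k^3 > 1/ε ⇔ k > (1/ε)^{1/3}.
Take N = (1/ε)^{1/3}. Then k > N implies 1/k^3 < ε.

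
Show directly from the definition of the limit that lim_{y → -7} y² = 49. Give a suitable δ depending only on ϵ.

δ = min(1, ϵ/15)

Let ϵ > 0 be given. We seek δ > 0 with 0 < |y + 7| < δ ⇒ |y² − 49| < ϵ.
Factor: y² − 49 = (y + 7)(y - 7), so |y² − 49| = |y + 7|·|y - 7|.
Restrict δ ≤ 1. Then |y + 7| < 1 gives |y| < 8, so by the triangle inequality |y - 7| ≤ 8 + 7 = 15.
Hence |y² − 49| ≤ 15|y + 7|, which is < ϵ once |y + 7| < ϵ/15.
Take δ = min(1, ϵ/15). If 0 < |y + 7| < δ then both bounds hold and |y² − 49| ≤ 15|y + 7| < 15·(ϵ/15) = ϵ.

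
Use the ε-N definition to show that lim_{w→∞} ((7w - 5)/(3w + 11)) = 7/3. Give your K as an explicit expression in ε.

Let ε > 0. We seek K > 0 such that w > K implies |(7w - 5)/(3w + 11) − (7/3)| < ε.
(7w - 5)/(3w + 11) − (7/3) = (3(7w - 5) − 7(3w + 11)) / (3(3w + 11)) = -92/(3(3w + 11)).
For w > 0 we have 3w + 11 > 3w, so |(7w - 5)/(3w + 11) − (7/3)| = 92/(3(3w + 11)) < 92/(3·3w) = (92/9)/w.
Thus |(7w - 5)/(3w + 11) − (7/3)| < ε whenever w > (92/9)/ε.
Take K = (92/9)/ε. If w > K then |(7w - 5)/(3w + 11) − (7/3)| < (92/9)/w < ε.

K = (92/9)/ε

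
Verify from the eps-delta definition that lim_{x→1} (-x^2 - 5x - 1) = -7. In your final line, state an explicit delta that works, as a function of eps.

delta = min(1, eps/8)

Suppose eps > 0. We want delta > 0 such that 0 < |x − 1| < delta implies |(-x^2 - 5x - 1) + 7| < eps.
(-x^2 - 5x - 1) + 7 = -x^2 - 5x + 6 = (x − 1)(-x - 6).
So |(-x^2 - 5x - 1) + 7| = |x − 1|·|-x - 6|.
Assume first that |x − 1| < 1, so |x| < 2. Then |-x - 6| ≤ 2 + 6 = 8.
Hence |(-x^2 - 5x - 1) + 7| ≤ 8|x − 1| < eps provided |x − 1| < eps/8.
Take delta = min(1, eps/8). Then 0 < |x − 1| < delta gives both |x − 1| < 1 and |x − 1| < eps/8, so |(-x^2 - 5x - 1) + 7| < eps.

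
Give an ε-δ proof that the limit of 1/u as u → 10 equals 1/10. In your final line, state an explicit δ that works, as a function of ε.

Fix ε > 0. We seek δ > 0 such that 0 < |u − 10| < δ implies |1/u − (1/10)| < ε.
|1/u − (1/10)| = |10 − u|/(10·|u|) = |u − 10|/(10|u|).
Require δ ≤ 5 so that |u| > 10 − 5 = 5, hence 10|u| > 50.
Then |1/u − (1/10)| < |u − 10|/50, which is < ε when |u − 10| < 50ε.
Take δ = min(5, 50ε). Then 0 < |u − 10| < δ gives both |u − 10| < 5 and |u − 10| < 50ε, so |1/u − (1/10)| < ε.

δ = min(5, 50ε)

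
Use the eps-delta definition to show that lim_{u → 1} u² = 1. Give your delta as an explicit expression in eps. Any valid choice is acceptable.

delta = min(2, eps/4)

Fix eps > 0. We seek delta > 0 with 0 < |u − 1| < delta ⇒ |u² − 1| < eps.
Factor: u² − 1 = (u − 1)(u + 1), so |u² − 1| = |u − 1|·|u + 1|.
Restrict delta ≤ 2. Then |u − 1| < 2 gives |u| < 3, so by the triangle inequality |u + 1| ≤ 3 + 1 = 4.
Hence |u² − 1| ≤ 4|u − 1|, which is < eps once |u − 1| < eps/4.
Take delta = min(2, eps/4). If 0 < |u − 1| < delta then both bounds hold and |u² − 1| ≤ 4|u − 1| < 4·(eps/4) = eps.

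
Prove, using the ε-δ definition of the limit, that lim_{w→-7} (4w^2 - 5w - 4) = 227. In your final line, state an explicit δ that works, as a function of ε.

δ = min(1, ε/65)

Let ε > 0 be given. We want δ > 0 such that 0 < |w + 7| < δ implies |(4w^2 - 5w - 4) − 227| < ε.
(4w^2 - 5w - 4) − 227 = 4w^2 - 5w - 231 = (w + 7)(4w - 33).
So |(4w^2 - 5w - 4) − 227| = |w + 7|·|4w - 33|.
Require δ ≤ 1. Then |w + 7| < 1 gives |w| < 8, and by the triangle inequality |4w - 33| ≤ 4·8 + 33 = 65.
Hence |(4w^2 - 5w - 4) − 227| ≤ 65|w + 7| < ε provided |w + 7| < ε/65.
Take δ = min(1, ε/65). Then 0 < |w + 7| < δ gives both |w + 7| < 1 and |w + 7| < ε/65, so |(4w^2 - 5w - 4) − 227| < ε.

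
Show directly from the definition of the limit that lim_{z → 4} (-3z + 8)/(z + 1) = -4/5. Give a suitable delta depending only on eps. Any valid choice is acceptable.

delta = min(5/2, (25/22)eps)

Let eps > 0. We want delta > 0 with 0 < |z − 4| < delta ⇒ |(-3z + 8)/(z + 1) + 4/5| < eps.
Combining over a common denominator, (-3z + 8)/(z + 1) + 4/5 = [(-3z + 8)·5 − (-4)·(z + 1)] / [5·(z + 1)] = -11(z − 4) / (5(z + 1)).
So |(-3z + 8)/(z + 1) + 4/5| = 11|z − 4| / (5·|z + 1|).
Require delta ≤ 5/2, so |z + 1| ≥ |5| − |z − 4| > 5 − 5/2 = 5/2.
Hence |(-3z + 8)/(z + 1) + 4/5| < 11|z − 4|/(5·(5/2)) = (22/25)|z − 4|, which is < eps once |z − 4| < (25/22)eps.
Take delta = min(5/2, (25/22)eps). Then 0 < |z − 4| < delta forces both bounds, so |(-3z + 8)/(z + 1) + 4/5| < eps.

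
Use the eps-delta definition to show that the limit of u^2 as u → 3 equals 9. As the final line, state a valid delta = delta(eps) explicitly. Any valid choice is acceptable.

Fix eps > 0. We seek delta > 0 with 0 < |u − 3| < delta ⇒ |u^2 − 9| < eps.
Factor: u^2 − 9 = (u − 3)(u + 3), so |u^2 − 9| = |u − 3|·|u + 3|.
Restrict delta ≤ 2. Then |u − 3| < 2 gives |u| < 5, so by the triangle inequality |u + 3| ≤ 5 + 3 = 8.
Hence |u^2 − 9| ≤ 8|u − 3|, which is < eps once |u − 3| < eps/8.
Take delta = min(2, eps/8). If 0 < |u − 3| < delta then both bounds hold and |u^2 − 9| ≤ 8|u − 3| < 8·(eps/8) = eps.

delta = min(2, eps/8)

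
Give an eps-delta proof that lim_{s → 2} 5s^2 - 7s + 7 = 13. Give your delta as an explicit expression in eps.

Suppose eps > 0. We want delta > 0 such that 0 < |s − 2| < delta implies |(5s^2 - 7s + 7) − 13| < eps.
(5s^2 - 7s + 7) − 13 = 5s^2 - 7s - 6 = (s − 2)(5s + 3).
So |(5s^2 - 7s + 7) − 13| = |s − 2|·|5s + 3|.
Assume first that |s − 2| < 1, so |s| < 3. Then |5s + 3| ≤ 5·3 + 3 = 18.
Hence |(5s^2 - 7s + 7) − 13| ≤ 18|s − 2| < eps provided |s − 2| < eps/18.
Take delta = min(1, eps/18). Then 0 < |s − 2| < delta gives both |s − 2| < 1 and |s − 2| < eps/18, so |(5s^2 - 7s + 7) − 13| < eps.

delta = min(1, eps/18)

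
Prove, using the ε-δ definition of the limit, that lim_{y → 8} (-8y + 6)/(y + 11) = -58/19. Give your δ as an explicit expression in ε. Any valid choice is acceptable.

δ = min(19/2, (361/188)ε)

Fix ε > 0. We want δ > 0 with 0 < |y − 8| < δ ⇒ |(-8y + 6)/(y + 11) + 58/19| < ε.
Combining over a common denominator, (-8y + 6)/(y + 11) + 58/19 = [(-8y + 6)·19 − (-58)·(y + 11)] / [19·(y + 11)] = -94(y − 8) / (19(y + 11)).
So |(-8y + 6)/(y + 11) + 58/19| = 94|y − 8| / (19·|y + 11|).
Require δ ≤ 19/2, so |y + 11| ≥ |19| − |y − 8| > 19 − 19/2 = 19/2.
Hence |(-8y + 6)/(y + 11) + 58/19| < 94|y − 8|/(19·(19/2)) = (188/361)|y − 8|, which is < ε once |y − 8| < (361/188)ε.
Take δ = min(19/2, (361/188)ε). Then 0 < |y − 8| < δ forces both bounds, so |(-8y + 6)/(y + 11) + 58/19| < ε.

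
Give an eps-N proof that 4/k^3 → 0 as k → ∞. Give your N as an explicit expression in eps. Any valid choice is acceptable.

N = (4/eps)^{1/3}

Suppose eps > 0. For k ≥ 1, |4/k^3 − 0| = 4/k^3.
4/k^3 < eps ⇔ k^3 > 4/eps ⇔ k > (4/eps)^{1/3}.
Take N = (4/eps)^{1/3}. Then k > N implies 4/k^3 < eps.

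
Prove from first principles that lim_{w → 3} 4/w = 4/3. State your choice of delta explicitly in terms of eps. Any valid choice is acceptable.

Let eps > 0. We seek delta > 0 such that 0 < |w − 3| < delta implies |4/w − (4/3)| < eps.
|4/w − (4/3)| = 4·|3 − w|/(3·|w|) = 4|w − 3|/(3|w|).
Restrict delta ≤ 3/2. Then |w − 3| < 3/2 gives |w| > 3/2, so 3|w| > 9/2.
Then |4/w − (4/3)| < 4|w − 3|/(9/2), which is < eps when |w − 3| < (9/8)eps.
Take delta = min(3/2, (9/8)eps). Then 0 < |w − 3| < delta gives both |w − 3| < 3/2 and |w − 3| < (9/8)eps, so |4/w − (4/3)| < eps.

delta = min(3/2, (9/8)eps)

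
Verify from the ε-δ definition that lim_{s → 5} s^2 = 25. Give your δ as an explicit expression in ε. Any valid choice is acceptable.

δ = min(1, ε/11)

Suppose ε > 0. We seek δ > 0 with 0 < |s − 5| < δ ⇒ |s^2 − 25| < ε.
Factor: s^2 − 25 = (s − 5)(s + 5), so |s^2 − 25| = |s − 5|·|s + 5|.
Restrict δ ≤ 1. Then |s − 5| < 1 gives |s| < 6, so by the triangle inequality |s + 5| ≤ 6 + 5 = 11.
Hence |s^2 − 25| ≤ 11|s − 5|, which is < ε once |s − 5| < ε/11.
Take δ = min(1, ε/11). If 0 < |s − 5| < δ then both bounds hold and |s^2 − 25| ≤ 11|s − 5| < 11·(ε/11) = ε.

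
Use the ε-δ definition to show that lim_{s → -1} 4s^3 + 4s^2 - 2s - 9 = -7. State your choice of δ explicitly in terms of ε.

Let ε > 0. We want δ > 0 such that 0 < |s + 1| < δ implies |(4s^3 + 4s^2 - 2s - 9) + 7| < ε.
(4s^3 + 4s^2 - 2s - 9) + 7 = 4s^3 + 4s^2 - 2s - 2 = (s + 1)(4s^2 - 2).
So |(4s^3 + 4s^2 - 2s - 9) + 7| = |s + 1|·|4s^2 - 2|.
Assume first that |s + 1| < 2, so |s| < 3. Then |4s^2 - 2| ≤ 4·3^2 + 2 = 38.
Hence |(4s^3 + 4s^2 - 2s - 9) + 7| ≤ 38|s + 1| < ε provided |s + 1| < ε/38.
Take δ = min(2, ε/38). Then 0 < |s + 1| < δ gives both |s + 1| < 2 and |s + 1| < ε/38, so |(4s^3 + 4s^2 - 2s - 9) + 7| < ε.

δ = min(2, ε/38)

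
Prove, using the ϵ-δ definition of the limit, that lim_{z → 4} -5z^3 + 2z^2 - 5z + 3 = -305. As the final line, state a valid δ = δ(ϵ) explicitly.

δ = min(1, ϵ/292)

Fix ϵ > 0. We want δ > 0 such that 0 < |z − 4| < δ implies |(-5z^3 + 2z^2 - 5z + 3) + 305| < ϵ.
(-5z^3 + 2z^2 - 5z + 3) + 305 = -5z^3 + 2z^2 - 5z + 308 = (z − 4)(-5z^2 - 18z - 77).
So |(-5z^3 + 2z^2 - 5z + 3) + 305| = |z − 4|·|-5z^2 - 18z - 77|.
Require δ ≤ 1. Then |z − 4| < 1 gives |z| < 5, and by the triangle inequality |-5z^2 - 18z - 77| ≤ 5·5^2 + 18·5 + 77 = 292.
Hence |(-5z^3 + 2z^2 - 5z + 3) + 305| ≤ 292|z − 4| < ϵ provided |z − 4| < ϵ/292.
Take δ = min(1, ϵ/292). Then 0 < |z − 4| < δ gives both |z − 4| < 1 and |z − 4| < ϵ/292, so |(-5z^3 + 2z^2 - 5z + 3) + 305| < ϵ.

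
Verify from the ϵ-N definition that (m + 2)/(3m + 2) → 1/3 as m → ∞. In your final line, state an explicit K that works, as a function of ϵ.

K = (4/9)/ϵ

Fix ϵ > 0. For m ≥ 1, |(m + 2)/(3m + 2) − (1/3)| = |4|/(3(3m + 2)) = 4/(3(3m + 2)).
Since 3m + 2 ≥ 3m for m ≥ 1, this is ≤ 4/(3·3m) = (4/9)/m.
So |(m + 2)/(3m + 2) − (1/3)| < ϵ whenever m > (4/9)/ϵ.
Take K = (4/9)/ϵ. If m > K then |(m + 2)/(3m + 2) − (1/3)| ≤ (4/9)/m < ϵ.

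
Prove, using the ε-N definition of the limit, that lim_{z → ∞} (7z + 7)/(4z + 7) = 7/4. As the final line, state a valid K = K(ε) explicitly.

Fix ε > 0. We seek K > 0 such that z > K implies |(7z + 7)/(4z + 7) − (7/4)| < ε.
(7z + 7)/(4z + 7) − (7/4) = (4(7z + 7) − 7(4z + 7)) / (4(4z + 7)) = -21/(4(4z + 7)).
For z > 0 we have 4z + 7 > 4z, so |(7z + 7)/(4z + 7) − (7/4)| = 21/(4(4z + 7)) < 21/(4·4z) = (21/16)/z.
Thus |(7z + 7)/(4z + 7) − (7/4)| < ε whenever z > (21/16)/ε.
Take K = (21/16)/ε. If z > K then |(7z + 7)/(4z + 7) − (7/4)| < (21/16)/z < ε.

K = (21/16)/ε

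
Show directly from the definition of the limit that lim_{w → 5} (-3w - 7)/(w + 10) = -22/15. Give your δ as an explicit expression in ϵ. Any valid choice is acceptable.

δ = min(15/2, (225/46)ϵ)

Suppose ϵ > 0. We want δ > 0 with 0 < |w − 5| < δ ⇒ |(-3w - 7)/(w + 10) + 22/15| < ϵ.
Combining over a common denominator, (-3w - 7)/(w + 10) + 22/15 = [(-3w - 7)·15 − (-22)·(w + 10)] / [15·(w + 10)] = -23(w − 5) / (15(w + 10)).
So |(-3w - 7)/(w + 10) + 22/15| = 23|w − 5| / (15·|w + 10|).
Restrict δ ≤ 15/2. Then |w − 5| < 15/2 gives |w + 10| = |(w − 5) + 15| ≥ 15 − 15/2 = 15/2.
Hence |(-3w - 7)/(w + 10) + 22/15| < 23|w − 5|/(15·(15/2)) = (46/225)|w − 5|, which is < ϵ once |w − 5| < (225/46)ϵ.
Take δ = min(15/2, (225/46)ϵ). Then 0 < |w − 5| < δ forces both bounds, so |(-3w - 7)/(w + 10) + 22/15| < ϵ.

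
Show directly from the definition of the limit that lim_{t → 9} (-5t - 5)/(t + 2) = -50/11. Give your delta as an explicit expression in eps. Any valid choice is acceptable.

delta = min(11/2, (121/10)eps)

Let eps > 0 be given. We want delta > 0 with 0 < |t − 9| < delta ⇒ |(-5t - 5)/(t + 2) + 50/11| < eps.
Combining over a common denominator, (-5t - 5)/(t + 2) + 50/11 = [(-5t - 5)·11 − (-50)·(t + 2)] / [11·(t + 2)] = -5(t − 9) / (11(t + 2)).
So |(-5t - 5)/(t + 2) + 50/11| = 5|t − 9| / (11·|t + 2|).
Restrict delta ≤ 11/2. Then |t − 9| < 11/2 gives |t + 2| = |(t − 9) + 11| ≥ 11 − 11/2 = 11/2.
Hence |(-5t - 5)/(t + 2) + 50/11| < 5|t − 9|/(11·(11/2)) = (10/121)|t − 9|, which is < eps once |t − 9| < (121/10)eps.
Take delta = min(11/2, (121/10)eps). Then 0 < |t − 9| < delta forces both bounds, so |(-5t - 5)/(t + 2) + 50/11| < eps.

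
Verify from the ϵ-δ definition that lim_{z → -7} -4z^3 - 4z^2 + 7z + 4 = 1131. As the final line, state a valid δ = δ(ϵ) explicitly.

Let ϵ > 0. We want δ > 0 such that 0 < |z + 7| < δ implies |(-4z^3 - 4z^2 + 7z + 4) − 1131| < ϵ.
(-4z^3 - 4z^2 + 7z + 4) − 1131 = -4z^3 - 4z^2 + 7z - 1127 = (z + 7)(-4z^2 + 24z - 161).
So |(-4z^3 - 4z^2 + 7z + 4) − 1131| = |z + 7|·|-4z^2 + 24z - 161|.
Assume first that |z + 7| < 1, so |z| < 8. Then |-4z^2 + 24z - 161| ≤ 4·8^2 + 24·8 + 161 = 609.
Hence |(-4z^3 - 4z^2 + 7z + 4) − 1131| ≤ 609|z + 7| < ϵ provided |z + 7| < ϵ/609.
Take δ = min(1, ϵ/609). Then 0 < |z + 7| < δ gives both |z + 7| < 1 and |z + 7| < ϵ/609, so |(-4z^3 - 4z^2 + 7z + 4) − 1131| < ϵ.

δ = min(1, ϵ/609)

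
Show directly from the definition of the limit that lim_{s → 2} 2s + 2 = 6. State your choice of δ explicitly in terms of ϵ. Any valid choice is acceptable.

δ = ϵ/2

Suppose ϵ > 0. We need δ > 0 so that 0 < |s − 2| < δ implies |(2s + 2) − 6| < ϵ.
|(2s + 2) − 6| = |2s - 4| = 2|s − 2|.
Thus it suffices that |s − 2| < ϵ/2.
Take δ = ϵ/2. If 0 < |s − 2| < δ then |(2s + 2) − 6| = 2|s − 2| < 2·(ϵ/2) = ϵ.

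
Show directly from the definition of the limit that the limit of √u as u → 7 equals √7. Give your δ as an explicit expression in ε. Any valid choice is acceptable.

δ = min(7, √7·ε)

Let ε > 0. We want δ > 0 such that 0 < |u − 7| < δ implies |√u − √7| < ε.
Multiplying by the conjugate, |√u − √7| = |u − 7|/(√u + √7).
Restrict δ ≤ 7 so that |u − 7| < 7 forces u > 0, and then √u + √7 > √7.
Hence |√u − √7| < |u − 7|/√7, which is < ε once |u − 7| < √7·ε.
Take δ = min(7, √7·ε). If 0 < |u − 7| < δ then u > 0 and |√u − √7| < |u − 7|/√7 < ε.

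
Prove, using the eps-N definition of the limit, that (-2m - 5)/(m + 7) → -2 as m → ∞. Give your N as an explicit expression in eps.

N = 9/eps

Let eps > 0 be given. For m ≥ 1, |(-2m - 5)/(m + 7) + 2| = |9|/((m + 7)) = 9/((m + 7)).
Since m + 7 ≥ m for m ≥ 1, this is ≤ 9/(m) = 9/m.
So |(-2m - 5)/(m + 7) + 2| < eps whenever m > 9/eps.
Take N = 9/eps. If m > N then |(-2m - 5)/(m + 7) + 2| ≤ 9/m < eps.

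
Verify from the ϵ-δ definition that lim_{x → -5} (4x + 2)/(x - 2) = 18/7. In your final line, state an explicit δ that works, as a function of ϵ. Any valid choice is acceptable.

Let ϵ > 0. We want δ > 0 with 0 < |x + 5| < δ ⇒ |(4x + 2)/(x - 2) − (18/7)| < ϵ.
Combining over a common denominator, (4x + 2)/(x - 2) − (18/7) = [(4x + 2)·(-7) − (-18)·(x - 2)] / [(-7)·(x - 2)] = -10(x + 5) / ((-7)(x - 2)).
So |(4x + 2)/(x - 2) − (18/7)| = 10|x + 5| / (7·|x − 2|).
Require δ ≤ 7/2, so |x − 2| ≥ |-7| − |x + 5| > 7 − 7/2 = 7/2.
Hence |(4x + 2)/(x - 2) − (18/7)| < 10|x + 5|/(7·(7/2)) = (20/49)|x + 5|, which is < ϵ once |x + 5| < (49/20)ϵ.
Take δ = min(7/2, (49/20)ϵ). Then 0 < |x + 5| < δ forces both bounds, so |(4x + 2)/(x - 2) − (18/7)| < ϵ.

δ = min(7/2, (49/20)ϵ)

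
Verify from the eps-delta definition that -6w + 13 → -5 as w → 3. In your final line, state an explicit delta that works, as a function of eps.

Let eps > 0. We need delta > 0 so that 0 < |w − 3| < delta implies |(-6w + 13) + 5| < eps.
|(-6w + 13) + 5| = |-6w + 18| = 6|w − 3|.
So 6|w − 3| < eps exactly when |w − 3| < eps/6.
Take delta = eps/6. If 0 < |w − 3| < delta then |(-6w + 13) + 5| = 6|w − 3| < 6·(eps/6) = eps.

delta = eps/6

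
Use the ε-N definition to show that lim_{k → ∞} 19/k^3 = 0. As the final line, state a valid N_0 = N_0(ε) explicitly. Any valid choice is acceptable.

N_0 = (19/ε)^{1/3}

Suppose ε > 0. For k ≥ 1, |19/k^3 − 0| = 19/k^3.
19/k^3 < ε ⇔ k^3 > 19/ε ⇔ k > (19/ε)^{1/3}.
Take N_0 = (19/ε)^{1/3}. Then k > N_0 implies 19/k^3 < ε.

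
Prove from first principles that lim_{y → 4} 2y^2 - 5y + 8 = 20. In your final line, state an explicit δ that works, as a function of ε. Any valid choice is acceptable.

δ = min(1, ε/13)

Let ε > 0. We want δ > 0 such that 0 < |y − 4| < δ implies |(2y^2 - 5y + 8) − 20| < ε.
(2y^2 - 5y + 8) − 20 = 2y^2 - 5y - 12 = (y − 4)(2y + 3).
So |(2y^2 - 5y + 8) − 20| = |y − 4|·|2y + 3|.
Require δ ≤ 1. Then |y − 4| < 1 gives |y| < 5, and by the triangle inequality |2y + 3| ≤ 2·5 + 3 = 13.
Hence |(2y^2 - 5y + 8) − 20| ≤ 13|y − 4| < ε provided |y − 4| < ε/13.
Choosing δ = min(1, ε/13) ensures both conditions, hence |(2y^2 - 5y + 8) − 20| < ε.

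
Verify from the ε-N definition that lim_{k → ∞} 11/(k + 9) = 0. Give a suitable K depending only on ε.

K = 11/ε

Let ε > 0 be given. For k ≥ 1, |11/(k + 9) − 0| = 11/(k + 9) ≤ 11/k.
We need 11/k < ε, i.e. k > 11/ε.
Take K = 11/ε. If k > K then |11/(k + 9)| ≤ 11/k < ε.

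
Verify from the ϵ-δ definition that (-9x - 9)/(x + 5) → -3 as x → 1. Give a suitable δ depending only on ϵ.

δ = min(3, (1/2)ϵ)

Let ϵ > 0. We want δ > 0 with 0 < |x − 1| < δ ⇒ |(-9x - 9)/(x + 5) + 3| < ϵ.
Combining over a common denominator, (-9x - 9)/(x + 5) + 3 = [(-9x - 9)·6 − (-18)·(x + 5)] / [6·(x + 5)] = -36(x − 1) / (6(x + 5)).
So |(-9x - 9)/(x + 5) + 3| = 36|x − 1| / (6·|x + 5|).
Require δ ≤ 3, so |x + 5| ≥ |6| − |x − 1| > 6 − 3 = 3.
Hence |(-9x - 9)/(x + 5) + 3| < 36|x − 1|/(6·3) = 2|x − 1|, which is < ϵ once |x − 1| < (1/2)ϵ.
Take δ = min(3, (1/2)ϵ). Then 0 < |x − 1| < δ forces both bounds, so |(-9x - 9)/(x + 5) + 3| < ϵ.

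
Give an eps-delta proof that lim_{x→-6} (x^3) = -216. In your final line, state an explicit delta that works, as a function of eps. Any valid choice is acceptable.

delta = min(1, eps/127)

Let eps > 0 be given. We seek delta > 0 with 0 < |x + 6| < delta ⇒ |x^3 + 216| < eps.
Factor: x^3 + 216 = (x + 6)(x^2 - 6x + 36), so |x^3 + 216| = |x + 6|·|x^2 - 6x + 36|.
Impose delta ≤ 1 so that |x| < 7; then |x^2 - 6x + 36| ≤ 127.
Hence |x^3 + 216| ≤ 127|x + 6|, which is < eps once |x + 6| < eps/127.
Take delta = min(1, eps/127). If 0 < |x + 6| < delta then both bounds hold and |x^3 + 216| ≤ 127|x + 6| < 127·(eps/127) = eps.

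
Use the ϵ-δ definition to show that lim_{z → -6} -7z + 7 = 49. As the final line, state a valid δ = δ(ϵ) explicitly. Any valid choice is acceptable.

δ = ϵ/7

Let ϵ > 0. We need δ > 0 so that 0 < |z + 6| < δ implies |(-7z + 7) − 49| < ϵ.
|(-7z + 7) − 49| = |-7z - 42| = 7|z + 6|.
Thus it suffices that |z + 6| < ϵ/7.
Take δ = ϵ/7. If 0 < |z + 6| < δ then |(-7z + 7) − 49| = 7|z + 6| < 7·(ϵ/7) = ϵ.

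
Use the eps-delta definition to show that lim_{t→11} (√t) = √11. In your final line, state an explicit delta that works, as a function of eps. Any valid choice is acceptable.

delta = min(11, √11·eps)

Let eps > 0 be given. We want delta > 0 such that 0 < |t − 11| < delta implies |√t − √11| < eps.
Multiplying by the conjugate, |√t − √11| = |t − 11|/(√t + √11).
Restrict delta ≤ 11 so that |t − 11| < 11 forces t > 0, and then √t + √11 > √11.
Hence |√t − √11| < |t − 11|/√11, which is < eps once |t − 11| < √11·eps.
Take delta = min(11, √11·eps). If 0 < |t − 11| < delta then t > 0 and |√t − √11| < |t − 11|/√11 < eps.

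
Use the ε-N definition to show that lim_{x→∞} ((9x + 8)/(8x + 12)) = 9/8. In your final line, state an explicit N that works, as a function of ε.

N = (11/16)/ε

Let ε > 0. We seek N > 0 such that x > N implies |(9x + 8)/(8x + 12) − (9/8)| < ε.
(9x + 8)/(8x + 12) − (9/8) = (8(9x + 8) − 9(8x + 12)) / (8(8x + 12)) = -44/(8(8x + 12)).
For x > 0 we have 8x + 12 > 8x, so |(9x + 8)/(8x + 12) − (9/8)| = 44/(8(8x + 12)) < 44/(8·8x) = (11/16)/x.
Thus |(9x + 8)/(8x + 12) − (9/8)| < ε whenever x > (11/16)/ε.
Take N = (11/16)/ε. If x > N then |(9x + 8)/(8x + 12) − (9/8)| < (11/16)/x < ε.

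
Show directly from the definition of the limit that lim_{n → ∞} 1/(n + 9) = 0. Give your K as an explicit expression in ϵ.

Let ϵ > 0 be given. For n ≥ 1, |1/(n + 9) − 0| = 1/(n + 9) ≤ 1/n.
We need 1/n < ϵ, i.e. n > 1/ϵ.
Take K = 1/ϵ. If n > K then |1/(n + 9)| ≤ 1/n < ϵ.

K = 1/ϵ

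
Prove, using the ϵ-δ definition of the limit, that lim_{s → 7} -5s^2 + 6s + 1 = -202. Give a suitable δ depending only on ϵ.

Suppose ϵ > 0. We want δ > 0 such that 0 < |s − 7| < δ implies |(-5s^2 + 6s + 1) + 202| < ϵ.
(-5s^2 + 6s + 1) + 202 = -5s^2 + 6s + 203 = (s − 7)(-5s - 29).
So |(-5s^2 + 6s + 1) + 202| = |s − 7|·|-5s - 29|.
Assume first that |s − 7| < 2, so |s| < 9. Then |-5s - 29| ≤ 5·9 + 29 = 74.
Hence |(-5s^2 + 6s + 1) + 202| ≤ 74|s − 7| < ϵ provided |s − 7| < ϵ/74.
Choosing δ = min(2, ϵ/74) ensures both conditions, hence |(-5s^2 + 6s + 1) + 202| < ϵ.

δ = min(2, ϵ/74)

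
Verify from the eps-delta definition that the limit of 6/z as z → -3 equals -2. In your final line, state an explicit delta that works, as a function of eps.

Let eps > 0. We seek delta > 0 such that 0 < |z + 3| < delta implies |6/z + 2| < eps.
|6/z + 2| = 6·|-3 − z|/(3·|z|) = 6|z + 3|/(3|z|).
Restrict delta ≤ 3/2. Then |z + 3| < 3/2 gives |z| > 3/2, so 3|z| > 9/2.
Then |6/z + 2| < 6|z + 3|/(9/2), which is < eps when |z + 3| < (3/4)eps.
Take delta = min(3/2, (3/4)eps). Then 0 < |z + 3| < delta gives both |z + 3| < 3/2 and |z + 3| < (3/4)eps, so |6/z + 2| < eps.

delta = min(3/2, (3/4)eps)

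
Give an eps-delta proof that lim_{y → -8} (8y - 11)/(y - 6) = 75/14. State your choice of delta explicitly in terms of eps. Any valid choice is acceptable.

Suppose eps > 0. We want delta > 0 with 0 < |y + 8| < delta ⇒ |(8y - 11)/(y - 6) − (75/14)| < eps.
Combining over a common denominator, (8y - 11)/(y - 6) − (75/14) = [(8y - 11)·(-14) − (-75)·(y - 6)] / [(-14)·(y - 6)] = -37(y + 8) / ((-14)(y - 6)).
So |(8y - 11)/(y - 6) − (75/14)| = 37|y + 8| / (14·|y − 6|).
Require delta ≤ 7, so |y − 6| ≥ |-14| − |y + 8| > 14 − 7 = 7.
Hence |(8y - 11)/(y - 6) − (75/14)| < 37|y + 8|/(14·7) = (37/98)|y + 8|, which is < eps once |y + 8| < (98/37)eps.
Take delta = min(7, (98/37)eps). Then 0 < |y + 8| < delta forces both bounds, so |(8y - 11)/(y - 6) − (75/14)| < eps.

delta = min(7, (98/37)eps)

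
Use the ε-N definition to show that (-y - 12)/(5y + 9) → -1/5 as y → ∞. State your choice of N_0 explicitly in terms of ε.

N_0 = (51/25)/ε

Suppose ε > 0. We seek N_0 > 0 such that y > N_0 implies |(-y - 12)/(5y + 9) + 1/5| < ε.
(-y - 12)/(5y + 9) + 1/5 = (5(-y - 12) − (-1)(5y + 9)) / (5(5y + 9)) = -51/(5(5y + 9)).
For y > 0 we have 5y + 9 > 5y, so |(-y - 12)/(5y + 9) + 1/5| = 51/(5(5y + 9)) < 51/(5·5y) = (51/25)/y.
Thus |(-y - 12)/(5y + 9) + 1/5| < ε whenever y > (51/25)/ε.
Take N_0 = (51/25)/ε. If y > N_0 then |(-y - 12)/(5y + 9) + 1/5| < (51/25)/y < ε.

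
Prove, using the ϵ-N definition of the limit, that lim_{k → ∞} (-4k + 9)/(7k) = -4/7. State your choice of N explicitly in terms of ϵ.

N = (9/7)/ϵ

Suppose ϵ > 0. For k ≥ 1, |(-4k + 9)/(7k) + 4/7| = |63|/(7(7k)) = 63/(7(7k)).
Since 7k ≥ 7k for k ≥ 1, this is ≤ 63/(7·7k) = (9/7)/k.
So |(-4k + 9)/(7k) + 4/7| < ϵ whenever k > (9/7)/ϵ.
Take N = (9/7)/ϵ. If k > N then |(-4k + 9)/(7k) + 4/7| ≤ (9/7)/k < ϵ.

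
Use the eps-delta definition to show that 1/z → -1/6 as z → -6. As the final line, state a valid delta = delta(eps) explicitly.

Suppose eps > 0. We seek delta > 0 such that 0 < |z + 6| < delta implies |1/z + 1/6| < eps.
|1/z + 1/6| = |-6 − z|/(6·|z|) = |z + 6|/(6|z|).
Restrict delta ≤ 3. Then |z + 6| < 3 gives |z| > 3, so 6|z| > 18.
Then |1/z + 1/6| < |z + 6|/18, which is < eps when |z + 6| < 18eps.
Take delta = min(3, 18eps). Then 0 < |z + 6| < delta gives both |z + 6| < 3 and |z + 6| < 18eps, so |1/z + 1/6| < eps.

delta = min(3, 18eps)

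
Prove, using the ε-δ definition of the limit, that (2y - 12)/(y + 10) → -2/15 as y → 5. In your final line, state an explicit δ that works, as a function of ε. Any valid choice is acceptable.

Let ε > 0. We want δ > 0 with 0 < |y − 5| < δ ⇒ |(2y - 12)/(y + 10) + 2/15| < ε.
Combining over a common denominator, (2y - 12)/(y + 10) + 2/15 = [(2y - 12)·15 − (-2)·(y + 10)] / [15·(y + 10)] = 32(y − 5) / (15(y + 10)).
So |(2y - 12)/(y + 10) + 2/15| = 32|y − 5| / (15·|y + 10|).
Restrict δ ≤ 15/2. Then |y − 5| < 15/2 gives |y + 10| = |(y − 5) + 15| ≥ 15 − 15/2 = 15/2.
Hence |(2y - 12)/(y + 10) + 2/15| < 32|y − 5|/(15·(15/2)) = (64/225)|y − 5|, which is < ε once |y − 5| < (225/64)ε.
Take δ = min(15/2, (225/64)ε). Then 0 < |y − 5| < δ forces both bounds, so |(2y - 12)/(y + 10) + 2/15| < ε.

δ = min(15/2, (225/64)ε)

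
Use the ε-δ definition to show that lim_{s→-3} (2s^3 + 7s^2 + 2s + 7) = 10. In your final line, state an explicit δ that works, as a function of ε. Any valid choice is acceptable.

δ = min(1, ε/37)

Suppose ε > 0. We want δ > 0 such that 0 < |s + 3| < δ implies |(2s^3 + 7s^2 + 2s + 7) − 10| < ε.
(2s^3 + 7s^2 + 2s + 7) − 10 = 2s^3 + 7s^2 + 2s - 3 = (s + 3)(2s^2 + s - 1).
So |(2s^3 + 7s^2 + 2s + 7) − 10| = |s + 3|·|2s^2 + s - 1|.
Assume first that |s + 3| < 1, so |s| < 4. Then |2s^2 + s - 1| ≤ 2·4^2 + 4 + 1 = 37.
Hence |(2s^3 + 7s^2 + 2s + 7) − 10| ≤ 37|s + 3| < ε provided |s + 3| < ε/37.
Choosing δ = min(1, ε/37) ensures both conditions, hence |(2s^3 + 7s^2 + 2s + 7) − 10| < ε.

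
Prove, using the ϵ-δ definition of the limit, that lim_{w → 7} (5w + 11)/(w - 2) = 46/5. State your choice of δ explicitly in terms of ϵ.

Suppose ϵ > 0. We want δ > 0 with 0 < |w − 7| < δ ⇒ |(5w + 11)/(w - 2) − (46/5)| < ϵ.
Combining over a common denominator, (5w + 11)/(w - 2) − (46/5) = [(5w + 11)·5 − 46·(w - 2)] / [5·(w - 2)] = -21(w − 7) / (5(w - 2)).
So |(5w + 11)/(w - 2) − (46/5)| = 21|w − 7| / (5·|w − 2|).
Require δ ≤ 5/2, so |w − 2| ≥ |5| − |w − 7| > 5 − 5/2 = 5/2.
Hence |(5w + 11)/(w - 2) − (46/5)| < 21|w − 7|/(5·(5/2)) = (42/25)|w − 7|, which is < ϵ once |w − 7| < (25/42)ϵ.
Take δ = min(5/2, (25/42)ϵ). Then 0 < |w − 7| < δ forces both bounds, so |(5w + 11)/(w - 2) − (46/5)| < ϵ.

δ = min(5/2, (25/42)ϵ)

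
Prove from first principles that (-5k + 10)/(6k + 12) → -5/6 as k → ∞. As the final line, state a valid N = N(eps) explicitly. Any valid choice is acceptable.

Let eps > 0. For k ≥ 1, |(-5k + 10)/(6k + 12) + 5/6| = |120|/(6(6k + 12)) = 120/(6(6k + 12)).
Since 6k + 12 ≥ 6k for k ≥ 1, this is ≤ 120/(6·6k) = (10/3)/k.
So |(-5k + 10)/(6k + 12) + 5/6| < eps whenever k > (10/3)/eps.
Take N = (10/3)/eps. If k > N then |(-5k + 10)/(6k + 12) + 5/6| ≤ (10/3)/k < eps.

N = (10/3)/eps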